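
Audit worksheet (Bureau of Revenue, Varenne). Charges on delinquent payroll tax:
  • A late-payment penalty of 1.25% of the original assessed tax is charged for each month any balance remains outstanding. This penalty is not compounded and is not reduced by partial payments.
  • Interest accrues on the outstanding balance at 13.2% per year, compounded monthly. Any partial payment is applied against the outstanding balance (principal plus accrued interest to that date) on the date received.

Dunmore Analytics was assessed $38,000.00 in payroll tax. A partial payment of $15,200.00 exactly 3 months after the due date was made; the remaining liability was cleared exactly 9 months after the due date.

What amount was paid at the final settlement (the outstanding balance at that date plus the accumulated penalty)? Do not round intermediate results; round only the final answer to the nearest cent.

$29,975.65

Monthly rate = 13.2% ÷ 12 = 1.1%
Balance at month 3: $38,000.0000 × (1 + 0.011)^3 = $39,267.8446…
After $15,200.00 payment: $39,267.8446… − $15,200.00 = $24,067.8446…
Balance at month 9: $24,067.8446… × (1 + 0.011)^6 = $25,700.6515…
Penalty: 9 × 1.25% × $38,000.00 = $4,275.00
Final settlement = outstanding balance + penalty = $25,700.6515… + $4,275.00 = $29,975.65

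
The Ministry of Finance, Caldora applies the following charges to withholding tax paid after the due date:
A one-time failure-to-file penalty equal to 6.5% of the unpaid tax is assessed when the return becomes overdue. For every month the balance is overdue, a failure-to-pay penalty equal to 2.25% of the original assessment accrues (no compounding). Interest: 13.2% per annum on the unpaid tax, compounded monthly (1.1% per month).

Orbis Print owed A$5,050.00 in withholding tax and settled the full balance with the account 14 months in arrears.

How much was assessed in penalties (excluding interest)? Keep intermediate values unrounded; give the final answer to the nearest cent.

Failure-to-file penalty: 6.5% × A$5,050.00 = A$328.25
Failure-to-pay penalty: 14 × 2.25% × A$5,050.00 = A$1,590.75
Total penalty = A$328.25 + A$1,590.75 = A$1,919.00

A$1,919.00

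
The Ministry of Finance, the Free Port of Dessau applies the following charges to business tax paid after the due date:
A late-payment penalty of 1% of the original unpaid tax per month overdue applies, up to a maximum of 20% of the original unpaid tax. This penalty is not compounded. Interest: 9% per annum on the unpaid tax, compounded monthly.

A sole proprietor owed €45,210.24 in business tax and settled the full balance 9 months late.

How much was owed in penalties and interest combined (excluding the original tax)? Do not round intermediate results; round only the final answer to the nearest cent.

€7,213.78

Penalty: 9 × 1% × €45,210.24 = €4,068.92… (below the 20% cap of €9,042.05…)
Interest (9%/yr ÷ 12 = 0.75%/month): €45,210.24 × ((1 + 0.0075)^9 − 1) = €3,144.8622…
Penalties + interest = €4,068.9216 + €3,144.8622… = €7,213.78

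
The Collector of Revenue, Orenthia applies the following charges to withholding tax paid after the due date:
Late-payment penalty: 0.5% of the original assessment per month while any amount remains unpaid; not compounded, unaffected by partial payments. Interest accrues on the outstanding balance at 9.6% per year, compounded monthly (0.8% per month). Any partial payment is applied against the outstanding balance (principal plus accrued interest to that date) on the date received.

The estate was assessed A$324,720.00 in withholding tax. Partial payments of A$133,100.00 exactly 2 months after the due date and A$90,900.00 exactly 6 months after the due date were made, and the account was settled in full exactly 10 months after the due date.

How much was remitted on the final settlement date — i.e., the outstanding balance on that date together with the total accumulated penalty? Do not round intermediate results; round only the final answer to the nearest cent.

A$132,184.36

Balance at month 2: A$324,720.0000 × (1 + 0.008)^2 = A$329,936.3021…
After A$133,100.00 payment: A$329,936.3021… − A$133,100.00 = A$196,836.3021…
Balance at month 6: A$196,836.3021… × (1 + 0.008)^4 = A$203,211.0528…
After A$90,900.00 payment: A$203,211.0528… − A$90,900.00 = A$112,311.0528…
Balance at month 10: A$112,311.0528… × (1 + 0.008)^4 = A$115,948.3644…
Penalty: 10 × 0.5% × A$324,720.00 = A$16,236.00
Final settlement = outstanding balance + penalty = A$115,948.3644… + A$16,236.00 = A$132,184.36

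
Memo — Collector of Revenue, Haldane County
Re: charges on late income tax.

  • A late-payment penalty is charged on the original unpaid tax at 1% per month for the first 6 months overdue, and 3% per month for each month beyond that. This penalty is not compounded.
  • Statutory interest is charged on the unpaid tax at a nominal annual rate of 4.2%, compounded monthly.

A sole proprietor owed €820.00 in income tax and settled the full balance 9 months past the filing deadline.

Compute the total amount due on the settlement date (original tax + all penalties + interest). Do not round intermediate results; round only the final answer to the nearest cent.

Penalty, months 1–6: 6 × 1% × €820.00 = €49.20
Penalty, months 7–9: 3 × 3% × €820.00 = €73.80
Interest (4.2%/yr ÷ 12 = 0.35%/month): €820.00 × ((1 + 0.0035)^9 − 1) = €26.1946…
Total = €820.00 + €123.0000 + €26.1946… = €969.19

€969.19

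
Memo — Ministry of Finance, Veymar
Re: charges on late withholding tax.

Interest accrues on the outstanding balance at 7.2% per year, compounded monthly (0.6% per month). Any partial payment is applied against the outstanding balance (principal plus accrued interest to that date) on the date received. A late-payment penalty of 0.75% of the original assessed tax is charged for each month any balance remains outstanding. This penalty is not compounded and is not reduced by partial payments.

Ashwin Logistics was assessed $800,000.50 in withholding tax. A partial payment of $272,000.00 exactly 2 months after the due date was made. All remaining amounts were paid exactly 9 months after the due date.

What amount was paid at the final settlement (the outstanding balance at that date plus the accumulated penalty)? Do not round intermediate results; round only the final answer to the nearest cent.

$614,620.31

Balance at month 2: $800,000.5000 × (1 + 0.006)^2 = $809,629.3060…
After $272,000.00 payment: $809,629.3060… − $272,000.00 = $537,629.3060…
Balance at month 9: $537,629.3060… × (1 + 0.006)^7 = $560,620.2736…
Penalty: 9 × 0.75% × $800,000.50 = $54,000.03…
Final settlement = outstanding balance + penalty = $560,620.2736… + $54,000.03… = $614,620.31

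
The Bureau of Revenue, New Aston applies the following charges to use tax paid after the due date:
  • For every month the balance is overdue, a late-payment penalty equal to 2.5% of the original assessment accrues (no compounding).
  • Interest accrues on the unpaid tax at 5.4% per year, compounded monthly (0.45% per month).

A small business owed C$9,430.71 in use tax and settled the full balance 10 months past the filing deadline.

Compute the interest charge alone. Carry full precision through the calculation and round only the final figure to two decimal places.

Interest: C$9,430.71 × ((1 + 0.0045)^10 − 1) = C$9,430.71 × 0.0459223… = C$433.0796…

C$433.08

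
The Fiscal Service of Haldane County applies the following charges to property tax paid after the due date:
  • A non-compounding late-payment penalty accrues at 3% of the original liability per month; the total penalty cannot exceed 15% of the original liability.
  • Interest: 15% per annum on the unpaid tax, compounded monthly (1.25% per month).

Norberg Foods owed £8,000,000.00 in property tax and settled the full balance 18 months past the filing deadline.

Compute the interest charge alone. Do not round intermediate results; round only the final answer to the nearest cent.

Interest: £8,000,000.00 × ((1 + 0.0125)^18 − 1) = £8,000,000.00 × 0.2505774… = £2,004,619.1531…

£2,004,619.15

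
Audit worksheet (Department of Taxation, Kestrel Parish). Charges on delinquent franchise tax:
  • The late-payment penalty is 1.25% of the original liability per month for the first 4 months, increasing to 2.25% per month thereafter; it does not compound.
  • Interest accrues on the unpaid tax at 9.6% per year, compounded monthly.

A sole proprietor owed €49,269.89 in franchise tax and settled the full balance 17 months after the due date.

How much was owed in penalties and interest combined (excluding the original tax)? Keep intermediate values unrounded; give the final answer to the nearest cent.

Penalty, months 1–4: 4 × 1.25% × €49,269.89 = €2,463.49…
Penalty, months 5–17: 13 × 2.25% × €49,269.89 = €14,411.44…
Interest (9.6%/yr ÷ 12 = 0.8%/month): €49,269.89 × ((1 + 0.008)^17 − 1) = €7,147.1944…
Penalties + interest = €16,874.9373… + €7,147.1944… = €24,022.13

€24,022.13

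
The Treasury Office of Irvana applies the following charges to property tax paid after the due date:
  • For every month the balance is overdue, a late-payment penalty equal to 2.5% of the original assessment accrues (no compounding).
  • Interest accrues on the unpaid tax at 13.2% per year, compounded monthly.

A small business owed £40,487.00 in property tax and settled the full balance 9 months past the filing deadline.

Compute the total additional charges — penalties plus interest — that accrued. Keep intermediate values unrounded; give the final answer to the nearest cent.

Late-payment penalty: 9 × 2.5% × £40,487.00 = £9,109.58…
Interest (13.2%/yr ÷ 12 = 1.1%/month): £40,487.00 × ((1 + 0.011)^9 − 1) = £4,189.1765…
Penalties + interest = £9,109.5750 + £4,189.1765… = £13,298.75

£13,298.75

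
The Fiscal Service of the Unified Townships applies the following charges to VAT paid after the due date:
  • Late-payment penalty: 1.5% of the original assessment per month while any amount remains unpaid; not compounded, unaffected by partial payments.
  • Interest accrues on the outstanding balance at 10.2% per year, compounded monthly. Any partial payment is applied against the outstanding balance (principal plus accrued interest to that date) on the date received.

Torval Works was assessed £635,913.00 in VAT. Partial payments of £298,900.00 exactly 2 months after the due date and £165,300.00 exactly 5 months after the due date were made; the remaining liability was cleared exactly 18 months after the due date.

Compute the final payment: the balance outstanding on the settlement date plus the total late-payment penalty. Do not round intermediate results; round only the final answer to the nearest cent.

£385,488.40

Monthly rate = 10.2% ÷ 12 = 0.85%
Balance at month 2: £635,913.0000 × (1 + 0.0085)^2 = £646,769.4657…
After £298,900.00 payment: £646,769.4657… − £298,900.00 = £347,869.4657…
Balance at month 5: £347,869.4657… × (1 + 0.0085)^3 = £356,815.7514…
After £165,300.00 payment: £356,815.7514… − £165,300.00 = £191,515.7514…
Balance at month 18: £191,515.7514… × (1 + 0.0085)^13 = £213,791.8926…
Penalty: 18 × 1.5% × £635,913.00 = £171,696.51
Final settlement = outstanding balance + penalty = £213,791.8926… + £171,696.51 = £385,488.40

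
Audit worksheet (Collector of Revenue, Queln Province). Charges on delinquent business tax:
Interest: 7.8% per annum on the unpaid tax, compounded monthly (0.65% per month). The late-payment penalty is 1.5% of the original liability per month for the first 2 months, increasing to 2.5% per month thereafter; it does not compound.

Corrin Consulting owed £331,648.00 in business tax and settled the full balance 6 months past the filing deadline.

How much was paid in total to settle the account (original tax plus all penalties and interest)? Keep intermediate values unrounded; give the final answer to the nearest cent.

£387,908.52

Penalty, months 1–2: 2 × 1.5% × £331,648.00 = £9,949.44
Penalty, months 3–6: 4 × 2.5% × £331,648.00 = £33,164.80
Interest: £331,648.00 × ((1 + 0.0065)^6 − 1) = £331,648.00 × 0.0396393… = £13,146.2844…
Total = £331,648.00 + £43,114.2400 + £13,146.2844… = £387,908.52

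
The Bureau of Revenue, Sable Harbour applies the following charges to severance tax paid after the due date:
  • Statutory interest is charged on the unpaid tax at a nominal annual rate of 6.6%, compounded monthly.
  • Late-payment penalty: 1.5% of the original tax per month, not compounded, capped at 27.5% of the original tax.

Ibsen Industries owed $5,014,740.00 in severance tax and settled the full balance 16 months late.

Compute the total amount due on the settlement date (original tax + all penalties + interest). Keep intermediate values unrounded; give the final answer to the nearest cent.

$6,678,253.91

Penalty: 16 × 1.5% × $5,014,740.00 = $1,203,537.60 (below the 27.5% cap of $1,379,053.50)
Interest (6.6%/yr ÷ 12 = 0.55%/month): $5,014,740.00 × ((1 + 0.0055)^16 − 1) = $459,976.3125…
Total = $5,014,740.00 + $1,203,537.6000 + $459,976.3125… = $6,678,253.91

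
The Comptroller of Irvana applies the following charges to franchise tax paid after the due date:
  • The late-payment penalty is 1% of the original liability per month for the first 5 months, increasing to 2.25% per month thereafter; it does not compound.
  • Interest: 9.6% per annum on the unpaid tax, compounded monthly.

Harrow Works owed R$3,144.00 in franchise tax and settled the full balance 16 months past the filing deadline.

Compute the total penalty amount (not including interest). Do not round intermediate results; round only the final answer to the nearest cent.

R$935.34

Penalty, months 1–5: 5 × 1% × R$3,144.00 = R$157.20
Penalty, months 6–16: 11 × 2.25% × R$3,144.00 = R$778.14
Total penalty = R$157.20 + R$778.14 = R$935.34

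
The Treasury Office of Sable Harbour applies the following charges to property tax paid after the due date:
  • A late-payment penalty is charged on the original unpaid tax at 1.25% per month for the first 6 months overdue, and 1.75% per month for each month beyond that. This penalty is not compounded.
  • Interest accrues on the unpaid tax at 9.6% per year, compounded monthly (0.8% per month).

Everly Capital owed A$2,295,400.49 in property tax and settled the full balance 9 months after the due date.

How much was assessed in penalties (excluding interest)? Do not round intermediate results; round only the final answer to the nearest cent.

A$292,663.56

Penalty, months 1–6: 6 × 1.25% × A$2,295,400.49 = A$172,155.04…
Penalty, months 7–9: 3 × 1.75% × A$2,295,400.49 = A$120,508.53…
Total penalty = A$172,155.04… + A$120,508.53… = A$292,663.56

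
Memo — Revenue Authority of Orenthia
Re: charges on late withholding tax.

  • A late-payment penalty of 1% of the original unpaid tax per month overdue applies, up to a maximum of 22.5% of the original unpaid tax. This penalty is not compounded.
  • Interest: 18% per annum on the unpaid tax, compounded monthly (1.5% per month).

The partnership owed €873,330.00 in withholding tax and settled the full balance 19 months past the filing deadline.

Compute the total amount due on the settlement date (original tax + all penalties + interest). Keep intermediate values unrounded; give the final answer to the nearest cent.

€1,324,798.59

Penalty: 19 × 1% × €873,330.00 = €165,932.70 (below the 22.5% cap of €196,499.25)
Interest: €873,330.00 × ((1 + 0.015)^19 − 1) = €873,330.00 × 0.3269507… = €285,535.8945…
Total = €873,330.00 + €165,932.7000 + €285,535.8945… = €1,324,798.59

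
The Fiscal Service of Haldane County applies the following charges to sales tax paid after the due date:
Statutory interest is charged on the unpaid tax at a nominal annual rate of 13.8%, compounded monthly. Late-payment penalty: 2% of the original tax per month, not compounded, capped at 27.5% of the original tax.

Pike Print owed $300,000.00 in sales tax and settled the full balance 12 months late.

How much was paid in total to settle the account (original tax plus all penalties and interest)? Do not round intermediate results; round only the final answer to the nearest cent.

Penalty: 12 × 2% × $300,000.00 = $72,000.00 (below the 27.5% cap of $82,500.00)
Interest (13.8%/yr ÷ 12 = 1.15%/month): $300,000.00 × ((1 + 0.0115)^12 − 1) = $44,121.5735…
Total = $300,000.00 + $72,000.0000 + $44,121.5735… = $416,121.57

$416,121.57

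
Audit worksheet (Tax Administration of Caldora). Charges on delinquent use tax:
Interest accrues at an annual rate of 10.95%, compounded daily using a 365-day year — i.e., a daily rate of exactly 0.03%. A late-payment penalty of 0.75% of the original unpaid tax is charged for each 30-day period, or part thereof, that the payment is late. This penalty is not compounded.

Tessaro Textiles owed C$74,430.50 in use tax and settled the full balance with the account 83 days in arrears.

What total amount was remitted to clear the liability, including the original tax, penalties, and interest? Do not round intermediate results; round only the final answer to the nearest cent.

Penalty periods: ⌈83/30⌉ = 3; penalty = 3 × 0.75% × C$74,430.50 = C$1,674.69…
Interest: C$74,430.50 × ((1 + 0.0003)^83 − 1) = C$74,430.50 × 0.02520877… = C$1,876.3010…
Total = C$74,430.50 + C$1,674.6863… + C$1,876.3010… = C$77,981.49

C$77,981.49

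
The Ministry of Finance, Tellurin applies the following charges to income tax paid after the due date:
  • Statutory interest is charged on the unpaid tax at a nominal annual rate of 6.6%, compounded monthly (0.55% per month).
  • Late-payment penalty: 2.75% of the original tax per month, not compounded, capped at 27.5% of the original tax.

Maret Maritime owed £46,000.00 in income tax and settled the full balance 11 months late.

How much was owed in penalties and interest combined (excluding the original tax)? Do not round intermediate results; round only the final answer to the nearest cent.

Penalty (uncapped): 11 × 2.75% × £46,000.00 = £13,915.00; cap = 27.5% × £46,000.00 = £12,650.00 → penalty = £12,650.00
Interest: £46,000.00 × ((1 + 0.0055)^11 − 1) = £46,000.00 × 0.0621915… = £2,860.8093…
Penalties + interest = £12,650.0000 + £2,860.8093… = £15,510.81

£15,510.81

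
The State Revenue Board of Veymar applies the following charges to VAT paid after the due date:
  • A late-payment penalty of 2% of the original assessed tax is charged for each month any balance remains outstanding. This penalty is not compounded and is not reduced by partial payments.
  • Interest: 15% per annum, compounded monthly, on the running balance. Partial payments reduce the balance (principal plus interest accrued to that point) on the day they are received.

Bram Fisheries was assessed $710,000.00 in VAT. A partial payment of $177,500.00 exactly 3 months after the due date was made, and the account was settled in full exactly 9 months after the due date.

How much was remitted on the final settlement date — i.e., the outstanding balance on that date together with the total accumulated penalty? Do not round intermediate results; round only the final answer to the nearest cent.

Monthly rate = 15% ÷ 12 = 1.25%
Balance at month 3: $710,000.0000 × (1 + 0.0125)^3 = $736,959.1992…
After $177,500.00 payment: $736,959.1992… − $177,500.00 = $559,459.1992…
Balance at month 9: $559,459.1992… × (1 + 0.0125)^6 = $602,751.9314…
Penalty: 9 × 2% × $710,000.00 = $127,800.00
Final settlement = outstanding balance + penalty = $602,751.9314… + $127,800.00 = $730,551.93

$730,551.93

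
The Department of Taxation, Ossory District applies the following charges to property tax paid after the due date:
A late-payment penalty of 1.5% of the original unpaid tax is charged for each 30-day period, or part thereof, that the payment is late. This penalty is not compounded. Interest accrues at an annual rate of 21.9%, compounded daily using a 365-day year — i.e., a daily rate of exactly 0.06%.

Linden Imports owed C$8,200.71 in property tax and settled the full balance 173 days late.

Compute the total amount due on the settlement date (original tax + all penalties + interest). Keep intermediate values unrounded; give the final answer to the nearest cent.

Penalty periods: ⌈173/30⌉ = 6; penalty = 6 × 1.5% × C$8,200.71 = C$738.06…
Interest: C$8,200.71 × ((1 + 0.0006)^173 − 1) = C$8,200.71 × 0.10934403… = C$896.6986…
Total = C$8,200.71 + C$738.0639 + C$896.6986… = C$9,835.47

C$9,835.47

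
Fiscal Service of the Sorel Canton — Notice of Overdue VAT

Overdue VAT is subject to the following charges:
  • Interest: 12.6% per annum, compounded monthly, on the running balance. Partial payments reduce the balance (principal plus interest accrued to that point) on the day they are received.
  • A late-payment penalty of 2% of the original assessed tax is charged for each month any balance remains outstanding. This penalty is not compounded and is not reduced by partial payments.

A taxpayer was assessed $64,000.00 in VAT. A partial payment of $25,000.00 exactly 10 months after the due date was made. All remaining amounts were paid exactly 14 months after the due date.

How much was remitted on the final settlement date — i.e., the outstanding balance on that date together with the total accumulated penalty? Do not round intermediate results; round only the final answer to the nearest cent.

Monthly rate = 12.6% ÷ 12 = 1.05%
Balance at month 10: $64,000.0000 × (1 + 0.0105)^10 = $71,046.5760…
After $25,000.00 payment: $71,046.5760… − $25,000.00 = $46,046.5760…
Balance at month 14: $46,046.5760… × (1 + 0.0105)^4 = $48,011.2058…
Penalty: 14 × 2% × $64,000.00 = $17,920.00
Final settlement = outstanding balance + penalty = $48,011.2058… + $17,920.00 = $65,931.21

$65,931.21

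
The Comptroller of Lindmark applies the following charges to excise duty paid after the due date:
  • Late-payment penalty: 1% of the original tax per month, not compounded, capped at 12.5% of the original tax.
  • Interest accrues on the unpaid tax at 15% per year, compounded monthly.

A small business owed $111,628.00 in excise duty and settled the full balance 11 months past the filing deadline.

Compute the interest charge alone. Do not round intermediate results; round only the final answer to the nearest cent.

$16,345.04

Interest (15%/yr ÷ 12 = 1.25%/month): $111,628.00 × ((1 + 0.0125)^11 − 1) = $16,345.0423…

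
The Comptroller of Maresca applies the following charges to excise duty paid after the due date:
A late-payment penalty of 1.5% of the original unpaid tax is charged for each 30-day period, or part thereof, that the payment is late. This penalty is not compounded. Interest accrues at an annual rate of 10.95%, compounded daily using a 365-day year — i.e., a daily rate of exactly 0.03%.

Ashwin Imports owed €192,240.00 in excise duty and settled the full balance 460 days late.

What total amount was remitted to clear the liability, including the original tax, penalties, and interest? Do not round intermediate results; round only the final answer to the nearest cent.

Penalty periods: ⌈460/30⌉ = 16; penalty = 16 × 1.5% × €192,240.00 = €46,137.60
Interest: €192,240.00 × ((1 + 0.0003)^460 − 1) = €192,240.00 × 0.14795179… = €28,442.2525…
Total = €192,240.00 + €46,137.6000 + €28,442.2525… = €266,819.85

€266,819.85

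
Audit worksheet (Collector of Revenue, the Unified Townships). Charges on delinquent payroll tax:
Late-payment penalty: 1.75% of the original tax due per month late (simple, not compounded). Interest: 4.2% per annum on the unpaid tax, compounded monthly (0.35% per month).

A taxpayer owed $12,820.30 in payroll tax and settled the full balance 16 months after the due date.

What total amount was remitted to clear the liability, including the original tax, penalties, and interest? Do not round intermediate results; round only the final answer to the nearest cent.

$17,147.08

Late-payment penalty = 1.75% × $12,820.30 × 16 mo = $3,589.68…
Interest: $12,820.30 × ((1 + 0.0035)^16 − 1) = $12,820.30 × 0.0574943… = $737.0940…
Total = $12,820.30 + $3,589.6840 + $737.0940… = $17,147.08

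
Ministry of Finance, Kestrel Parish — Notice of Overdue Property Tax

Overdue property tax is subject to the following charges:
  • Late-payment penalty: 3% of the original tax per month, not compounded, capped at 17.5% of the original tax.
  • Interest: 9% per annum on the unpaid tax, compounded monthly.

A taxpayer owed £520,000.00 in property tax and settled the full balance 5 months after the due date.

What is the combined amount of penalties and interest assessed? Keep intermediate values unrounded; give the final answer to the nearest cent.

Penalty: 5 × 3% × £520,000.00 = £78,000.00 (below the 17.5% cap of £91,000.00)
Interest (9%/yr ÷ 12 = 0.75%/month): £520,000.00 × ((1 + 0.0075)^5 − 1) = £19,794.7020…
Penalties + interest = £78,000.0000 + £19,794.7020… = £97,794.70

£97,794.70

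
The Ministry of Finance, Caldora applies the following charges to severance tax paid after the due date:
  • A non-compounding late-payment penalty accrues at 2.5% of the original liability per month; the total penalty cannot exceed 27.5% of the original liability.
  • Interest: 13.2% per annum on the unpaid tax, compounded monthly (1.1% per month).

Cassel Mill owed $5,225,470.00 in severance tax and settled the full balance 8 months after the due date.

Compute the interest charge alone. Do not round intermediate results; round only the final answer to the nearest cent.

$477,940.14

Interest: $5,225,470.00 × ((1 + 0.011)^8 − 1) = $5,225,470.00 × 0.0914636… = $477,940.1408…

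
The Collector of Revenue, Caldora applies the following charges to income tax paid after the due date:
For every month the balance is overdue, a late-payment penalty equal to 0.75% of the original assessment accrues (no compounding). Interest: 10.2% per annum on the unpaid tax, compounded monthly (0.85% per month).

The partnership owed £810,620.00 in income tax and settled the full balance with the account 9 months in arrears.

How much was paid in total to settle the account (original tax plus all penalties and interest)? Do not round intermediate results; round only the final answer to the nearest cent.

Late-payment penalty = 0.75% × £810,620.00 × 9 mo = £54,716.85
Interest: £810,620.00 × ((1 + 0.0085)^9 − 1) = £810,620.00 × 0.0791532… = £64,163.2074…
Total = £810,620.00 + £54,716.8500 + £64,163.2074… = £929,500.06

£929,500.06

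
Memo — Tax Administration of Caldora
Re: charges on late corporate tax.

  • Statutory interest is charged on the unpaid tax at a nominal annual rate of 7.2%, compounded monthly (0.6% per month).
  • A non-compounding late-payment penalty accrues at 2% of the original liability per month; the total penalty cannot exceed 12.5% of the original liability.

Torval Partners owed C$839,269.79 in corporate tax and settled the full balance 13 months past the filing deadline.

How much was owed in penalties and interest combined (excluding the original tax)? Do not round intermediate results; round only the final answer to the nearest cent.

Penalty (uncapped): 13 × 2% × C$839,269.79 = C$218,210.15…; cap = 12.5% × C$839,269.79 = C$104,908.72… → penalty = C$104,908.72…
Interest: C$839,269.79 × ((1 + 0.006)^13 − 1) = C$839,269.79 × 0.0808707… = C$67,872.3461…
Penalties + interest = C$104,908.7238… + C$67,872.3461… = C$172,781.07

C$172,781.07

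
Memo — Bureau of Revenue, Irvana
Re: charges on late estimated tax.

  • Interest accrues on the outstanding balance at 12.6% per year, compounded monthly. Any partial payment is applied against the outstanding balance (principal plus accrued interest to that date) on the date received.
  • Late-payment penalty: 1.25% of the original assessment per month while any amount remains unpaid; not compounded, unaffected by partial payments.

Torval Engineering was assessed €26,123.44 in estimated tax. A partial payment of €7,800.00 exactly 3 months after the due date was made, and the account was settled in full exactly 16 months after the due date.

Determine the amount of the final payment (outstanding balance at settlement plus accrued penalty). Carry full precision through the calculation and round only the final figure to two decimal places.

€27,165.58

Monthly rate = 12.6% ÷ 12 = 1.05%
Balance at month 3: €26,123.4400 × (1 + 0.0105)^3 = €26,954.9989…
After €7,800.00 payment: €26,954.9989… − €7,800.00 = €19,154.9989…
Balance at month 16: €19,154.9989… × (1 + 0.0105)^13 = €21,940.8912…
Penalty: 16 × 1.25% × €26,123.44 = €5,224.69…
Final settlement = outstanding balance + penalty = €21,940.8912… + €5,224.69… = €27,165.58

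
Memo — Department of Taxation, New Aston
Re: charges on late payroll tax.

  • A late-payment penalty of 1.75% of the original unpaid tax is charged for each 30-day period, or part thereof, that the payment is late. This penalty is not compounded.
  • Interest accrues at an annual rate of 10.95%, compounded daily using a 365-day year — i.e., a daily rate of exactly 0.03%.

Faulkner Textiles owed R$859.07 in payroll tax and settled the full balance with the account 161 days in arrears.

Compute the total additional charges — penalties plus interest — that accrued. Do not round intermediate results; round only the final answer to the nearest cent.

Penalty periods: ⌈161/30⌉ = 6; penalty = 6 × 1.75% × R$859.07 = R$90.20…
Interest: R$859.07 × ((1 + 0.0003)^161 − 1) = R$859.07 × 0.04947785… = R$42.5049…
Penalties + interest = R$90.2024… + R$42.5049… = R$132.71

R$132.71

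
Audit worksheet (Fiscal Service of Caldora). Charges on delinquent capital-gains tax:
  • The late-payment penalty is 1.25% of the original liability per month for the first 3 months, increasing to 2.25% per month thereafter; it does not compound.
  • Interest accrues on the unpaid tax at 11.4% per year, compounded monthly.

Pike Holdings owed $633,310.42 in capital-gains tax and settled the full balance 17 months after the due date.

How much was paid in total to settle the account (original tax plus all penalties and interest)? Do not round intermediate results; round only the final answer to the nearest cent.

$966,987.04

Penalty, months 1–3: 3 × 1.25% × $633,310.42 = $23,749.14…
Penalty, months 4–17: 14 × 2.25% × $633,310.42 = $199,492.78…
Interest (11.4%/yr ÷ 12 = 0.95%/month): $633,310.42 × ((1 + 0.0095)^17 − 1) = $110,434.7004…
Total = $633,310.42 + $223,241.9231… + $110,434.7004… = $966,987.04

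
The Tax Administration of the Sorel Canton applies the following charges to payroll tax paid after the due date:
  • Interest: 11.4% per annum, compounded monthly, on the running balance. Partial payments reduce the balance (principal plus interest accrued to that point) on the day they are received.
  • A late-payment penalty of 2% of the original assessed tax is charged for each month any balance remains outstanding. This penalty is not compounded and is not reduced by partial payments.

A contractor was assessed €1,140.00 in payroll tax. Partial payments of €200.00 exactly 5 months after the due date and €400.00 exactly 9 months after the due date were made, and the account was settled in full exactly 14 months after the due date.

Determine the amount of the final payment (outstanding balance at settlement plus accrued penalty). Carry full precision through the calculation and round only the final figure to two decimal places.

€983.42

Monthly rate = 11.4% ÷ 12 = 0.95%
Balance at month 5: €1,140.0000 × (1 + 0.0095)^5 = €1,195.1887…
After €200.00 payment: €1,195.1887… − €200.00 = €995.1887…
Balance at month 9: €995.1887… × (1 + 0.0095)^4 = €1,033.5482…
After €400.00 payment: €1,033.5482… − €400.00 = €633.5482…
Balance at month 14: €633.5482… × (1 + 0.0095)^5 = €664.2189…
Penalty: 14 × 2% × €1,140.00 = €319.20
Final settlement = outstanding balance + penalty = €664.2189… + €319.20 = €983.42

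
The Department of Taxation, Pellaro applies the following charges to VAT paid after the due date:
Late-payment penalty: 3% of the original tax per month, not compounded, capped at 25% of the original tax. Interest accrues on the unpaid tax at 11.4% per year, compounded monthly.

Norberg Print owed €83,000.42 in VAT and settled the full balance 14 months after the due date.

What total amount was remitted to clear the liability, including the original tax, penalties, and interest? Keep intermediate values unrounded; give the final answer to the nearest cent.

€115,497.84

Penalty (uncapped): 14 × 3% × €83,000.42 = €34,860.18…; cap = 25% × €83,000.42 = €20,750.11… → penalty = €20,750.11…
Interest (11.4%/yr ÷ 12 = 0.95%/month): €83,000.42 × ((1 + 0.0095)^14 − 1) = €11,747.3105…
Total = €83,000.42 + €20,750.1050 + €11,747.3105… = €115,497.84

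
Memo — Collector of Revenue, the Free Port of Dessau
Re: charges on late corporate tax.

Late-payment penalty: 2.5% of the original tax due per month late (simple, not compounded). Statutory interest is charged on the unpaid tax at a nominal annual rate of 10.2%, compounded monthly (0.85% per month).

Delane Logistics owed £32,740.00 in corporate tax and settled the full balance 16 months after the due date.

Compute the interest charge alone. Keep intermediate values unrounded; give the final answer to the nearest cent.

Interest: £32,740.00 × ((1 + 0.0085)^16 − 1) = £32,740.00 × 0.1450236… = £4,748.0729…

£4,748.07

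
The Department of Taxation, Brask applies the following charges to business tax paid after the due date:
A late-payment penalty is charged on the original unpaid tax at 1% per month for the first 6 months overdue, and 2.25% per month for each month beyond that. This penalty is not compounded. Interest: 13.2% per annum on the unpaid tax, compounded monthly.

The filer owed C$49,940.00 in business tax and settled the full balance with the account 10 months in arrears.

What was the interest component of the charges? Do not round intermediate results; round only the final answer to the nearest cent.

C$5,773.46

Interest (13.2%/yr ÷ 12 = 1.1%/month): C$49,940.00 × ((1 + 0.011)^10 − 1) = C$5,773.4553…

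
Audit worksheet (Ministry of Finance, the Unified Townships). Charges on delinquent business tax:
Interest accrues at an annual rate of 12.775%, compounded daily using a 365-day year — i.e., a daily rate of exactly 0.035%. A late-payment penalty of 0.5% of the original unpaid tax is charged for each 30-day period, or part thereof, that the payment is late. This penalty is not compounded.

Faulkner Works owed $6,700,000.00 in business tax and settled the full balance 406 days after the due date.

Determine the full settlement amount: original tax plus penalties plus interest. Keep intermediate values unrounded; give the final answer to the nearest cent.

$8,191,843.80

Penalty periods: ⌈406/30⌉ = 14; penalty = 14 × 0.5% × $6,700,000.00 = $469,000.00
Interest: $6,700,000.00 × ((1 + 0.00035)^406 − 1) = $6,700,000.00 × 0.15266325… = $1,022,843.8048…
Total = $6,700,000.00 + $469,000.0000 + $1,022,843.8048… = $8,191,843.80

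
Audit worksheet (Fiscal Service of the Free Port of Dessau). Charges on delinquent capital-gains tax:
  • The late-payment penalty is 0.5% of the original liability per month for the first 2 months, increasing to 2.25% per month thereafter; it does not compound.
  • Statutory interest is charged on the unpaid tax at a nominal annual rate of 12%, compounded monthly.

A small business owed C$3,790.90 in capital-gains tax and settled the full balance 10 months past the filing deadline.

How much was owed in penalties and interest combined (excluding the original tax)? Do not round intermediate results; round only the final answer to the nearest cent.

C$1,116.88

Penalty, months 1–2: 2 × 0.5% × C$3,790.90 = C$37.91…
Penalty, months 3–10: 8 × 2.25% × C$3,790.90 = C$682.36…
Interest (12%/yr ÷ 12 = 1%/month): C$3,790.90 × ((1 + 0.01)^10 − 1) = C$396.6120…
Penalties + interest = C$720.2710 + C$396.6120… = C$1,116.88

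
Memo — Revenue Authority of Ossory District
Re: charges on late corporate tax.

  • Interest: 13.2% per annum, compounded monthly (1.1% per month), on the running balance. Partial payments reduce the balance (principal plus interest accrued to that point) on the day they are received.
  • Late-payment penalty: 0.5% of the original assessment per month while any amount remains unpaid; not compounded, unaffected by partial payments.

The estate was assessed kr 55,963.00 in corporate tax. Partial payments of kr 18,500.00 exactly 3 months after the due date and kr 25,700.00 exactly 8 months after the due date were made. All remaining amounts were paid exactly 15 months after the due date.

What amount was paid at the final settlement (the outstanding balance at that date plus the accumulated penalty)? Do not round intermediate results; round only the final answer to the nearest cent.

kr 21,299.46

Balance at month 3: kr 55,963.0000 × (1 + 0.011)^3 = kr 57,830.1681…
After kr 18,500.00 payment: kr 57,830.1681… − kr 18,500.00 = kr 39,330.1681…
Balance at month 8: kr 39,330.1681… × (1 + 0.011)^5 = kr 41,541.4432…
After kr 25,700.00 payment: kr 41,541.4432… − kr 25,700.00 = kr 15,841.4432…
Balance at month 15: kr 15,841.4432… × (1 + 0.011)^7 = kr 17,102.2335…
Penalty: 15 × 0.5% × kr 55,963.00 = kr 4,197.23…
Final settlement = outstanding balance + penalty = kr 17,102.2335… + kr 4,197.23… = kr 21,299.46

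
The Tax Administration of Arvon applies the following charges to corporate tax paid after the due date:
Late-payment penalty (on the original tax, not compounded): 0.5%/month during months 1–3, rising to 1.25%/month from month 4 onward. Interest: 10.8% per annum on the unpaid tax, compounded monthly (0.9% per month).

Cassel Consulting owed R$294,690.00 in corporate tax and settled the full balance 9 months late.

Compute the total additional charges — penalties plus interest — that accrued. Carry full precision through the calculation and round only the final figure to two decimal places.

Penalty, months 1–3: 3 × 0.5% × R$294,690.00 = R$4,420.35
Penalty, months 4–9: 6 × 1.25% × R$294,690.00 = R$22,101.75
Interest: R$294,690.00 × ((1 + 0.009)^9 − 1) = R$294,690.00 × 0.0839781… = R$24,747.4975…
Penalties + interest = R$26,522.1000 + R$24,747.4975… = R$51,269.60

R$51,269.60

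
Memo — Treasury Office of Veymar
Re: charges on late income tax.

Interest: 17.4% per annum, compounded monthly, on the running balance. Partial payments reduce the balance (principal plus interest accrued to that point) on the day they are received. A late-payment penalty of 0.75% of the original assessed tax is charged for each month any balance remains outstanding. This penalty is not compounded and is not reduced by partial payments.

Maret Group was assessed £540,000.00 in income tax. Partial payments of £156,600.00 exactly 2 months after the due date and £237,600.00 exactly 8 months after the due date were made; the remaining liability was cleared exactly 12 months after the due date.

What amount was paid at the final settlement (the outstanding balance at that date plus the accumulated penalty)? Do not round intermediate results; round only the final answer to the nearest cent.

Monthly rate = 17.4% ÷ 12 = 1.45%
Balance at month 2: £540,000.0000 × (1 + 0.0145)^2 = £555,773.5350
After £156,600.00 payment: £555,773.5350 − £156,600.00 = £399,173.5350
Balance at month 8: £399,173.5350 × (1 + 0.0145)^6 = £435,185.1309…
After £237,600.00 payment: £435,185.1309… − £237,600.00 = £197,585.1309…
Balance at month 12: £197,585.1309… × (1 + 0.0145)^4 = £209,296.7403…
Penalty: 12 × 0.75% × £540,000.00 = £48,600.00
Final settlement = outstanding balance + penalty = £209,296.7403… + £48,600.00 = £257,896.74

£257,896.74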